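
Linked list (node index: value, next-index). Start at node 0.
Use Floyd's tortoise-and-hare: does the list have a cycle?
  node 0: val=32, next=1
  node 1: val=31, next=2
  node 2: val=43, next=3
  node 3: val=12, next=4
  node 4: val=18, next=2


Floyd's tortoise (slow, +1) and hare (fast, +2):
  init: slow=0, fast=0
  step 1: slow=1, fast=2
  step 2: slow=2, fast=4
  step 3: slow=3, fast=3
  slow == fast at node 3: cycle detected

Cycle: yes


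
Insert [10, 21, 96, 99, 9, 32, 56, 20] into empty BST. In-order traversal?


Insert 10: root
Insert 21: R from 10
Insert 96: R from 10 -> R from 21
Insert 99: R from 10 -> R from 21 -> R from 96
Insert 9: L from 10
Insert 32: R from 10 -> R from 21 -> L from 96
Insert 56: R from 10 -> R from 21 -> L from 96 -> R from 32
Insert 20: R from 10 -> L from 21

In-order: [9, 10, 20, 21, 32, 56, 96, 99]


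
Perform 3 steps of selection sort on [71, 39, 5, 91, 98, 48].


Initial: [71, 39, 5, 91, 98, 48]
Step 1: min=5 at 2
  Swap: [5, 39, 71, 91, 98, 48]
Step 2: min=39 at 1
  Swap: [5, 39, 71, 91, 98, 48]
Step 3: min=48 at 5
  Swap: [5, 39, 48, 91, 98, 71]

After 3 steps: [5, 39, 48, 91, 98, 71]


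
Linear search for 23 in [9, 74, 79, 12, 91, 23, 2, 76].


i=0: 9!=23
i=1: 74!=23
i=2: 79!=23
i=3: 12!=23
i=4: 91!=23
i=5: 23==23 found!

Found at 5, 6 comps


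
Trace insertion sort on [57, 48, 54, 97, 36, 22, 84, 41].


Initial: [57, 48, 54, 97, 36, 22, 84, 41]
Insert 48: [48, 57, 54, 97, 36, 22, 84, 41]
Insert 54: [48, 54, 57, 97, 36, 22, 84, 41]
Insert 97: [48, 54, 57, 97, 36, 22, 84, 41]
Insert 36: [36, 48, 54, 57, 97, 22, 84, 41]
Insert 22: [22, 36, 48, 54, 57, 97, 84, 41]
Insert 84: [22, 36, 48, 54, 57, 84, 97, 41]
Insert 41: [22, 36, 41, 48, 54, 57, 84, 97]

Sorted: [22, 36, 41, 48, 54, 57, 84, 97]


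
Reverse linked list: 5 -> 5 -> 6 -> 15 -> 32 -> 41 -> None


Step 1: curr=5, set curr.next=prev(None) | reversed so far: 5
Step 2: curr=5, set curr.next=prev(5) | reversed so far: 5 -> 5
Step 3: curr=6, set curr.next=prev(5) | reversed so far: 6 -> 5 -> 5
Step 4: curr=15, set curr.next=prev(6) | reversed so far: 15 -> 6 -> 5 -> 5
Step 5: curr=32, set curr.next=prev(15) | reversed so far: 32 -> 15 -> 6 -> 5 -> 5
Step 6: curr=41, set curr.next=prev(32) | reversed so far: 41 -> 32 -> 15 -> 6 -> 5 -> 5

41 -> 32 -> 15 -> 6 -> 5 -> 5 -> None


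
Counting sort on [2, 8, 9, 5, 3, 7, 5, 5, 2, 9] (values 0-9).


Input: [2, 8, 9, 5, 3, 7, 5, 5, 2, 9]
Counts: [0, 0, 2, 1, 0, 3, 0, 1, 1, 2]

Sorted: [2, 2, 3, 5, 5, 5, 7, 8, 9, 9]


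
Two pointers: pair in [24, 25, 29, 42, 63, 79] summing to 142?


lo=0(24)+hi=5(79)=103
lo=1(25)+hi=5(79)=104
lo=2(29)+hi=5(79)=108
lo=3(42)+hi=5(79)=121
lo=4(63)+hi=5(79)=142

Yes: 63+79=142


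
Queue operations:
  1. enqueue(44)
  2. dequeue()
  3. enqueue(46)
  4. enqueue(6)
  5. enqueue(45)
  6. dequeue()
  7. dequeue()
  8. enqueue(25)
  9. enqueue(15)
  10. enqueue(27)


enqueue(44) -> [44]
dequeue()->44, []
enqueue(46) -> [46]
enqueue(6) -> [46, 6]
enqueue(45) -> [46, 6, 45]
dequeue()->46, [6, 45]
dequeue()->6, [45]
enqueue(25) -> [45, 25]
enqueue(15) -> [45, 25, 15]
enqueue(27) -> [45, 25, 15, 27]

Final queue: [45, 25, 15, 27]


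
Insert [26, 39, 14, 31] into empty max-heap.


Insert 26: [26]
Insert 39: [39, 26]
Insert 14: [39, 26, 14]
Insert 31: [39, 31, 14, 26]

Final heap: [39, 31, 14, 26]


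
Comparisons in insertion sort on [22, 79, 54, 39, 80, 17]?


Algorithm: insertion sort
Input: [22, 79, 54, 39, 80, 17]
Sorted: [17, 22, 39, 54, 79, 80]

12


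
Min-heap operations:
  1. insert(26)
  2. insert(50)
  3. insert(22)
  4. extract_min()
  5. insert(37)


insert(26) -> [26]
insert(50) -> [26, 50]
insert(22) -> [22, 50, 26]
extract_min()->22, [26, 50]
insert(37) -> [26, 50, 37]

Final heap: [26, 50, 37]


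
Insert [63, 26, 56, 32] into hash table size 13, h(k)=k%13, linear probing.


Insert 63: h=11 -> slot 11
Insert 26: h=0 -> slot 0
Insert 56: h=4 -> slot 4
Insert 32: h=6 -> slot 6

Table: [26, None, None, None, 56, None, 32, None, None, None, None, 63, None]


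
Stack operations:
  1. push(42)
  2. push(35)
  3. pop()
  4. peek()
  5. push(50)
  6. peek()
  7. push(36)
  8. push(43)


push(42) -> [42]
push(35) -> [42, 35]
pop()->35, [42]
peek()->42
push(50) -> [42, 50]
peek()->50
push(36) -> [42, 50, 36]
push(43) -> [42, 50, 36, 43]

Final stack: [42, 50, 36, 43]


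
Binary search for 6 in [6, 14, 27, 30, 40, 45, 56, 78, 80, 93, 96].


Step 1: lo=0, hi=10, mid=5, val=45
Step 2: lo=0, hi=4, mid=2, val=27
Step 3: lo=0, hi=1, mid=0, val=6

Found at index 0


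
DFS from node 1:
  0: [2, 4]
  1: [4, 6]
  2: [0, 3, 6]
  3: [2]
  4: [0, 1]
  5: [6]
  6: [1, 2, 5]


Visit 1, push [6, 4]
Visit 4, push [0]
Visit 0, push [2]
Visit 2, push [6, 3]
Visit 3, push []
Visit 6, push [5]
Visit 5, push []

DFS order: [1, 4, 0, 2, 3, 6, 5]


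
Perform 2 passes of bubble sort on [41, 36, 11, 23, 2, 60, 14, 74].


Initial: [41, 36, 11, 23, 2, 60, 14, 74]
Pass 1: [36, 11, 23, 2, 41, 14, 60, 74] (5 swaps)
Pass 2: [11, 23, 2, 36, 14, 41, 60, 74] (4 swaps)

After 2 passes: [11, 23, 2, 36, 14, 41, 60, 74]


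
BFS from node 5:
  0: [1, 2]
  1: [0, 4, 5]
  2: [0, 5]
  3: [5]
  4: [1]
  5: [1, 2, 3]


Visit 5, enqueue [1, 2, 3]
Visit 1, enqueue [0, 4]
Visit 2, enqueue []
Visit 3, enqueue []
Visit 0, enqueue []
Visit 4, enqueue []

BFS order: [5, 1, 2, 3, 0, 4]


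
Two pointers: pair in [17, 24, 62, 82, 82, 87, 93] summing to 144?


lo=0(17)+hi=6(93)=110
lo=1(24)+hi=6(93)=117
lo=2(62)+hi=6(93)=155
lo=2(62)+hi=5(87)=149
lo=2(62)+hi=4(82)=144

Yes: 62+82=144


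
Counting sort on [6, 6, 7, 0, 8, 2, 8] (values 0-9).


Input: [6, 6, 7, 0, 8, 2, 8]
Counts: [1, 0, 1, 0, 0, 0, 2, 1, 2, 0]

Sorted: [0, 2, 6, 6, 7, 8, 8]


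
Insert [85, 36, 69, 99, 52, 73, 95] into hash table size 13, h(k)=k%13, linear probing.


Insert 85: h=7 -> slot 7
Insert 36: h=10 -> slot 10
Insert 69: h=4 -> slot 4
Insert 99: h=8 -> slot 8
Insert 52: h=0 -> slot 0
Insert 73: h=8, 1 probes -> slot 9
Insert 95: h=4, 1 probes -> slot 5

Table: [52, None, None, None, 69, 95, None, 85, 99, 73, 36, None, None]


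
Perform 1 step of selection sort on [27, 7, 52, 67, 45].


Initial: [27, 7, 52, 67, 45]
Step 1: min=7 at 1
  Swap: [7, 27, 52, 67, 45]

After 1 step: [7, 27, 52, 67, 45]


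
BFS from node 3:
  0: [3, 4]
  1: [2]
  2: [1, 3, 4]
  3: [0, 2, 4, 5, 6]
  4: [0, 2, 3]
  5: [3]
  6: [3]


Visit 3, enqueue [0, 2, 4, 5, 6]
Visit 0, enqueue []
Visit 2, enqueue [1]
Visit 4, enqueue []
Visit 5, enqueue []
Visit 6, enqueue []
Visit 1, enqueue []

BFS order: [3, 0, 2, 4, 5, 6, 1]


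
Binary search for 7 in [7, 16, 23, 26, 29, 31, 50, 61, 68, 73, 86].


Step 1: lo=0, hi=10, mid=5, val=31
Step 2: lo=0, hi=4, mid=2, val=23
Step 3: lo=0, hi=1, mid=0, val=7

Found at index 0


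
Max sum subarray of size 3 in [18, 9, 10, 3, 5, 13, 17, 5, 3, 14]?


[0:3]: 37
[1:4]: 22
[2:5]: 18
[3:6]: 21
[4:7]: 35
[5:8]: 35
[6:9]: 25
[7:10]: 22

Max: 37 at [0:3]


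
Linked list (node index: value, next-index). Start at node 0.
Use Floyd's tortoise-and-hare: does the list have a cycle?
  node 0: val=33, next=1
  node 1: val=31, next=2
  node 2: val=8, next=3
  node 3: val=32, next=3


Floyd's tortoise (slow, +1) and hare (fast, +2):
  init: slow=0, fast=0
  step 1: slow=1, fast=2
  step 2: slow=2, fast=3
  step 3: slow=3, fast=3
  slow == fast at node 3: cycle detected

Cycle: yes


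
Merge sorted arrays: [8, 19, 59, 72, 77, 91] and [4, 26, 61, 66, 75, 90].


Take 4 from B
Take 8 from A
Take 19 from A
Take 26 from B
Take 59 from A
Take 61 from B
Take 66 from B
Take 72 from A
Take 75 from B
Take 77 from A
Take 90 from B

Merged: [4, 8, 19, 26, 59, 61, 66, 72, 75, 77, 90, 91]


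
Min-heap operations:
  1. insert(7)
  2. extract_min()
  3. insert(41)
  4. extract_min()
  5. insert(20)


insert(7) -> [7]
extract_min()->7, []
insert(41) -> [41]
extract_min()->41, []
insert(20) -> [20]

Final heap: [20]


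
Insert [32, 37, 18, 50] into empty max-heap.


Insert 32: [32]
Insert 37: [37, 32]
Insert 18: [37, 32, 18]
Insert 50: [50, 37, 18, 32]

Final heap: [50, 37, 18, 32]


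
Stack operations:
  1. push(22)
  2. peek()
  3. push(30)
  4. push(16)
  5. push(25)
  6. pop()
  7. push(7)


push(22) -> [22]
peek()->22
push(30) -> [22, 30]
push(16) -> [22, 30, 16]
push(25) -> [22, 30, 16, 25]
pop()->25, [22, 30, 16]
push(7) -> [22, 30, 16, 7]

Final stack: [22, 30, 16, 7]


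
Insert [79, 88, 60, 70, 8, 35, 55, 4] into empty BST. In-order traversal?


Insert 79: root
Insert 88: R from 79
Insert 60: L from 79
Insert 70: L from 79 -> R from 60
Insert 8: L from 79 -> L from 60
Insert 35: L from 79 -> L from 60 -> R from 8
Insert 55: L from 79 -> L from 60 -> R from 8 -> R from 35
Insert 4: L from 79 -> L from 60 -> L from 8

In-order: [4, 8, 35, 55, 60, 70, 79, 88]


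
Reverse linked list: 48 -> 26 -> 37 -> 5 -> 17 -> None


Step 1: curr=48, set curr.next=prev(None) | reversed so far: 48
Step 2: curr=26, set curr.next=prev(48) | reversed so far: 26 -> 48
Step 3: curr=37, set curr.next=prev(26) | reversed so far: 37 -> 26 -> 48
Step 4: curr=5, set curr.next=prev(37) | reversed so far: 5 -> 37 -> 26 -> 48
Step 5: curr=17, set curr.next=prev(5) | reversed so far: 17 -> 5 -> 37 -> 26 -> 48

17 -> 5 -> 37 -> 26 -> 48 -> None


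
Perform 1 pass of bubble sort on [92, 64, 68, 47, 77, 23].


Initial: [92, 64, 68, 47, 77, 23]
Pass 1: [64, 68, 47, 77, 23, 92] (5 swaps)

After 1 pass: [64, 68, 47, 77, 23, 92]


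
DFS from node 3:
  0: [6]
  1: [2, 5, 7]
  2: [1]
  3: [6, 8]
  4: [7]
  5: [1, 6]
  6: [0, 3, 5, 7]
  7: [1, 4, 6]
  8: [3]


Visit 3, push [8, 6]
Visit 6, push [7, 5, 0]
Visit 0, push []
Visit 5, push [1]
Visit 1, push [7, 2]
Visit 2, push []
Visit 7, push [4]
Visit 4, push []
Visit 8, push []

DFS order: [3, 6, 0, 5, 1, 2, 7, 4, 8]


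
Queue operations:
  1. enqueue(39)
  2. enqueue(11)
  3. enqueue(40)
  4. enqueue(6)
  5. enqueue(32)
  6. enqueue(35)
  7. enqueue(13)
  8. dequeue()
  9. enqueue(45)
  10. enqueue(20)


enqueue(39) -> [39]
enqueue(11) -> [39, 11]
enqueue(40) -> [39, 11, 40]
enqueue(6) -> [39, 11, 40, 6]
enqueue(32) -> [39, 11, 40, 6, 32]
enqueue(35) -> [39, 11, 40, 6, 32, 35]
enqueue(13) -> [39, 11, 40, 6, 32, 35, 13]
dequeue()->39, [11, 40, 6, 32, 35, 13]
enqueue(45) -> [11, 40, 6, 32, 35, 13, 45]
enqueue(20) -> [11, 40, 6, 32, 35, 13, 45, 20]

Final queue: [11, 40, 6, 32, 35, 13, 45, 20]


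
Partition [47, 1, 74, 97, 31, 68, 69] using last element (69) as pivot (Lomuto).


Pivot: 69
  47 <= 69: advance i (no swap)
  1 <= 69: advance i (no swap)
  31 <= 69: swap -> [47, 1, 31, 97, 74, 68, 69]
  68 <= 69: swap -> [47, 1, 31, 68, 74, 97, 69]
Place pivot at 4: [47, 1, 31, 68, 69, 97, 74]

Partitioned: [47, 1, 31, 68, 69, 97, 74]


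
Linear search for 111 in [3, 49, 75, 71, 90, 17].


i=0: 3!=111
i=1: 49!=111
i=2: 75!=111
i=3: 71!=111
i=4: 90!=111
i=5: 17!=111

Not found, 6 comps


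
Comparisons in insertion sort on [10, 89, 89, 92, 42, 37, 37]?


Algorithm: insertion sort
Input: [10, 89, 89, 92, 42, 37, 37]
Sorted: [10, 37, 37, 42, 89, 89, 92]

17


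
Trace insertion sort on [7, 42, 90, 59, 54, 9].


Initial: [7, 42, 90, 59, 54, 9]
Insert 42: [7, 42, 90, 59, 54, 9]
Insert 90: [7, 42, 90, 59, 54, 9]
Insert 59: [7, 42, 59, 90, 54, 9]
Insert 54: [7, 42, 54, 59, 90, 9]
Insert 9: [7, 9, 42, 54, 59, 90]

Sorted: [7, 9, 42, 54, 59, 90]


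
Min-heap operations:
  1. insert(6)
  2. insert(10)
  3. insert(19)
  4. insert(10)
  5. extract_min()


insert(6) -> [6]
insert(10) -> [6, 10]
insert(19) -> [6, 10, 19]
insert(10) -> [6, 10, 19, 10]
extract_min()->6, [10, 10, 19]

Final heap: [10, 10, 19]


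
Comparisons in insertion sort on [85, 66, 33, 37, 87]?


Algorithm: insertion sort
Input: [85, 66, 33, 37, 87]
Sorted: [33, 37, 66, 85, 87]

7


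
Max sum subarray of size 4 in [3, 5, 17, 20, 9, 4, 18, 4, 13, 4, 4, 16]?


[0:4]: 45
[1:5]: 51
[2:6]: 50
[3:7]: 51
[4:8]: 35
[5:9]: 39
[6:10]: 39
[7:11]: 25
[8:12]: 37

Max: 51 at [1:5]


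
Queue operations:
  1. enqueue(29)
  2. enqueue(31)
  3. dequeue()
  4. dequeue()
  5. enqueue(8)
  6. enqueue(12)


enqueue(29) -> [29]
enqueue(31) -> [29, 31]
dequeue()->29, [31]
dequeue()->31, []
enqueue(8) -> [8]
enqueue(12) -> [8, 12]

Final queue: [8, 12]


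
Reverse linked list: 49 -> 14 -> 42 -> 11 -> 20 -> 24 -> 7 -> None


Step 1: curr=49, set curr.next=prev(None) | reversed so far: 49
Step 2: curr=14, set curr.next=prev(49) | reversed so far: 14 -> 49
Step 3: curr=42, set curr.next=prev(14) | reversed so far: 42 -> 14 -> 49
Step 4: curr=11, set curr.next=prev(42) | reversed so far: 11 -> 42 -> 14 -> 49
Step 5: curr=20, set curr.next=prev(11) | reversed so far: 20 -> 11 -> 42 -> 14 -> 49
Step 6: curr=24, set curr.next=prev(20) | reversed so far: 24 -> 20 -> 11 -> 42 -> 14 -> 49
Step 7: curr=7, set curr.next=prev(24) | reversed so far: 7 -> 24 -> 20 -> 11 -> 42 -> 14 -> 49

7 -> 24 -> 20 -> 11 -> 42 -> 14 -> 49 -> None


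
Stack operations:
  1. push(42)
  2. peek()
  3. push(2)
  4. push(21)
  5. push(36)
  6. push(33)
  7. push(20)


push(42) -> [42]
peek()->42
push(2) -> [42, 2]
push(21) -> [42, 2, 21]
push(36) -> [42, 2, 21, 36]
push(33) -> [42, 2, 21, 36, 33]
push(20) -> [42, 2, 21, 36, 33, 20]

Final stack: [42, 2, 21, 36, 33, 20]


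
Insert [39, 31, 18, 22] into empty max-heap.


Insert 39: [39]
Insert 31: [39, 31]
Insert 18: [39, 31, 18]
Insert 22: [39, 31, 18, 22]

Final heap: [39, 31, 18, 22]


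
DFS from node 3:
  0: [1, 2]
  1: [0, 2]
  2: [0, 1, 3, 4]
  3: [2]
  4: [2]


Visit 3, push [2]
Visit 2, push [4, 1, 0]
Visit 0, push [1]
Visit 1, push []
Visit 4, push []

DFS order: [3, 2, 0, 1, 4]


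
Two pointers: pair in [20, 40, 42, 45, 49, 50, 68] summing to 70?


lo=0(20)+hi=6(68)=88
lo=0(20)+hi=5(50)=70

Yes: 20+50=70


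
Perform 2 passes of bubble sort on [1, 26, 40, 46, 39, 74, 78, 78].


Initial: [1, 26, 40, 46, 39, 74, 78, 78]
Pass 1: [1, 26, 40, 39, 46, 74, 78, 78] (1 swaps)
Pass 2: [1, 26, 39, 40, 46, 74, 78, 78] (1 swaps)

After 2 passes: [1, 26, 39, 40, 46, 74, 78, 78]


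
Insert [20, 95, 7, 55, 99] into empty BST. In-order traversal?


Insert 20: root
Insert 95: R from 20
Insert 7: L from 20
Insert 55: R from 20 -> L from 95
Insert 99: R from 20 -> R from 95

In-order: [7, 20, 55, 95, 99]


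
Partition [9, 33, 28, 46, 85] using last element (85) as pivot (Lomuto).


Pivot: 85
  9 <= 85: advance i (no swap)
  33 <= 85: advance i (no swap)
  28 <= 85: advance i (no swap)
  46 <= 85: advance i (no swap)
Place pivot at 4: [9, 33, 28, 46, 85]

Partitioned: [9, 33, 28, 46, 85]


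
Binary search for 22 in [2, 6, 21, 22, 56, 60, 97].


Step 1: lo=0, hi=6, mid=3, val=22

Found at index 3


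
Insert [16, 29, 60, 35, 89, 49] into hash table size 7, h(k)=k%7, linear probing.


Insert 16: h=2 -> slot 2
Insert 29: h=1 -> slot 1
Insert 60: h=4 -> slot 4
Insert 35: h=0 -> slot 0
Insert 89: h=5 -> slot 5
Insert 49: h=0, 3 probes -> slot 3

Table: [35, 29, 16, 49, 60, 89, None]


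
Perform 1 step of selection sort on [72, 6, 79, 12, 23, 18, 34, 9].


Initial: [72, 6, 79, 12, 23, 18, 34, 9]
Step 1: min=6 at 1
  Swap: [6, 72, 79, 12, 23, 18, 34, 9]

After 1 step: [6, 72, 79, 12, 23, 18, 34, 9]


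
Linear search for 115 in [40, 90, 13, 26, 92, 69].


i=0: 40!=115
i=1: 90!=115
i=2: 13!=115
i=3: 26!=115
i=4: 92!=115
i=5: 69!=115

Not found, 6 comps


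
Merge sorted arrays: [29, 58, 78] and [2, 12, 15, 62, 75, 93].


Take 2 from B
Take 12 from B
Take 15 from B
Take 29 from A
Take 58 from A
Take 62 from B
Take 75 from B
Take 78 from A

Merged: [2, 12, 15, 29, 58, 62, 75, 78, 93]


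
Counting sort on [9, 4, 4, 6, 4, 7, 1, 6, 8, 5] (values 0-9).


Input: [9, 4, 4, 6, 4, 7, 1, 6, 8, 5]
Counts: [0, 1, 0, 0, 3, 1, 2, 1, 1, 1]

Sorted: [1, 4, 4, 4, 5, 6, 6, 7, 8, 9]


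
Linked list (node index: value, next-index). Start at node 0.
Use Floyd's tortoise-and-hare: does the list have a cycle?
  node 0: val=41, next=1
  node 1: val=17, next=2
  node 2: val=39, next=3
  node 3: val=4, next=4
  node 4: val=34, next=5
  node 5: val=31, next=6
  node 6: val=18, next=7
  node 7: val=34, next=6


Floyd's tortoise (slow, +1) and hare (fast, +2):
  init: slow=0, fast=0
  step 1: slow=1, fast=2
  step 2: slow=2, fast=4
  step 3: slow=3, fast=6
  step 4: slow=4, fast=6
  step 5: slow=5, fast=6
  step 6: slow=6, fast=6
  slow == fast at node 6: cycle detected

Cycle: yes


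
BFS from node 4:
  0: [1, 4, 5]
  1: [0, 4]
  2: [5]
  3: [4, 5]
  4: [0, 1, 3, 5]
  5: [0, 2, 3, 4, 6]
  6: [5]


Visit 4, enqueue [0, 1, 3, 5]
Visit 0, enqueue []
Visit 1, enqueue []
Visit 3, enqueue []
Visit 5, enqueue [2, 6]
Visit 2, enqueue []
Visit 6, enqueue []

BFS order: [4, 0, 1, 3, 5, 2, 6]


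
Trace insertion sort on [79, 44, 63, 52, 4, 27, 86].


Initial: [79, 44, 63, 52, 4, 27, 86]
Insert 44: [44, 79, 63, 52, 4, 27, 86]
Insert 63: [44, 63, 79, 52, 4, 27, 86]
Insert 52: [44, 52, 63, 79, 4, 27, 86]
Insert 4: [4, 44, 52, 63, 79, 27, 86]
Insert 27: [4, 27, 44, 52, 63, 79, 86]
Insert 86: [4, 27, 44, 52, 63, 79, 86]

Sorted: [4, 27, 44, 52, 63, 79, 86]


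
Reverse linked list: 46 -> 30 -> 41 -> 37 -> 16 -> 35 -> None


Step 1: curr=46, set curr.next=prev(None) | reversed so far: 46
Step 2: curr=30, set curr.next=prev(46) | reversed so far: 30 -> 46
Step 3: curr=41, set curr.next=prev(30) | reversed so far: 41 -> 30 -> 46
Step 4: curr=37, set curr.next=prev(41) | reversed so far: 37 -> 41 -> 30 -> 46
Step 5: curr=16, set curr.next=prev(37) | reversed so far: 16 -> 37 -> 41 -> 30 -> 46
Step 6: curr=35, set curr.next=prev(16) | reversed so far: 35 -> 16 -> 37 -> 41 -> 30 -> 46

35 -> 16 -> 37 -> 41 -> 30 -> 46 -> None


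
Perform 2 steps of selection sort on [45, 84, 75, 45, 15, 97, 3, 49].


Initial: [45, 84, 75, 45, 15, 97, 3, 49]
Step 1: min=3 at 6
  Swap: [3, 84, 75, 45, 15, 97, 45, 49]
Step 2: min=15 at 4
  Swap: [3, 15, 75, 45, 84, 97, 45, 49]

After 2 steps: [3, 15, 75, 45, 84, 97, 45, 49]


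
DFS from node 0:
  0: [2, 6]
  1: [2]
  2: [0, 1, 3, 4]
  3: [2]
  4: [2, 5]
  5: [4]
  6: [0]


Visit 0, push [6, 2]
Visit 2, push [4, 3, 1]
Visit 1, push []
Visit 3, push []
Visit 4, push [5]
Visit 5, push []
Visit 6, push []

DFS order: [0, 2, 1, 3, 4, 5, 6]


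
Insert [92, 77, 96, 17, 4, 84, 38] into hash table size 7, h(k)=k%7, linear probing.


Insert 92: h=1 -> slot 1
Insert 77: h=0 -> slot 0
Insert 96: h=5 -> slot 5
Insert 17: h=3 -> slot 3
Insert 4: h=4 -> slot 4
Insert 84: h=0, 2 probes -> slot 2
Insert 38: h=3, 3 probes -> slot 6

Table: [77, 92, 84, 17, 4, 96, 38]


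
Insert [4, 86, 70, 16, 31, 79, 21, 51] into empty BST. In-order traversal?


Insert 4: root
Insert 86: R from 4
Insert 70: R from 4 -> L from 86
Insert 16: R from 4 -> L from 86 -> L from 70
Insert 31: R from 4 -> L from 86 -> L from 70 -> R from 16
Insert 79: R from 4 -> L from 86 -> R from 70
Insert 21: R from 4 -> L from 86 -> L from 70 -> R from 16 -> L from 31
Insert 51: R from 4 -> L from 86 -> L from 70 -> R from 16 -> R from 31

In-order: [4, 16, 21, 31, 51, 70, 79, 86]


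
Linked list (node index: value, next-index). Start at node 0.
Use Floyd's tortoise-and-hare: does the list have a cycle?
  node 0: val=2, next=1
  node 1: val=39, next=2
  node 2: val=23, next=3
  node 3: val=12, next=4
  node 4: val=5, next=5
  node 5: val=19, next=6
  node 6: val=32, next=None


Floyd's tortoise (slow, +1) and hare (fast, +2):
  init: slow=0, fast=0
  step 1: slow=1, fast=2
  step 2: slow=2, fast=4
  step 3: slow=3, fast=6
  step 4: fast -> None, no cycle

Cycle: no


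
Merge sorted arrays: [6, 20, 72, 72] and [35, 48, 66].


Take 6 from A
Take 20 from A
Take 35 from B
Take 48 from B
Take 66 from B

Merged: [6, 20, 35, 48, 66, 72, 72]


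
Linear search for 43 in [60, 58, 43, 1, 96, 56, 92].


i=0: 60!=43
i=1: 58!=43
i=2: 43==43 found!

Found at 2, 3 comps


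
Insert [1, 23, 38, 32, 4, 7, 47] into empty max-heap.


Insert 1: [1]
Insert 23: [23, 1]
Insert 38: [38, 1, 23]
Insert 32: [38, 32, 23, 1]
Insert 4: [38, 32, 23, 1, 4]
Insert 7: [38, 32, 23, 1, 4, 7]
Insert 47: [47, 32, 38, 1, 4, 7, 23]

Final heap: [47, 32, 38, 1, 4, 7, 23]


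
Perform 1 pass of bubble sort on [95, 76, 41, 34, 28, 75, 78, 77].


Initial: [95, 76, 41, 34, 28, 75, 78, 77]
Pass 1: [76, 41, 34, 28, 75, 78, 77, 95] (7 swaps)

After 1 pass: [76, 41, 34, 28, 75, 78, 77, 95]


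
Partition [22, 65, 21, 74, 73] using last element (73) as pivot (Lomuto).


Pivot: 73
  22 <= 73: advance i (no swap)
  65 <= 73: advance i (no swap)
  21 <= 73: advance i (no swap)
Place pivot at 3: [22, 65, 21, 73, 74]

Partitioned: [22, 65, 21, 73, 74]


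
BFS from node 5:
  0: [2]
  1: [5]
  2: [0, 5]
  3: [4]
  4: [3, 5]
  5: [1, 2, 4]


Visit 5, enqueue [1, 2, 4]
Visit 1, enqueue []
Visit 2, enqueue [0]
Visit 4, enqueue [3]
Visit 0, enqueue []
Visit 3, enqueue []

BFS order: [5, 1, 2, 4, 0, 3]


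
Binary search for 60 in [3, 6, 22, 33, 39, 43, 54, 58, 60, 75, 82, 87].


Step 1: lo=0, hi=11, mid=5, val=43
Step 2: lo=6, hi=11, mid=8, val=60

Found at index 8


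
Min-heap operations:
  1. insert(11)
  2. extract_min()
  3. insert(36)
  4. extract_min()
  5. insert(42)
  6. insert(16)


insert(11) -> [11]
extract_min()->11, []
insert(36) -> [36]
extract_min()->36, []
insert(42) -> [42]
insert(16) -> [16, 42]

Final heap: [16, 42]


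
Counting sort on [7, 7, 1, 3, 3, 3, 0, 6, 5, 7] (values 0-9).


Input: [7, 7, 1, 3, 3, 3, 0, 6, 5, 7]
Counts: [1, 1, 0, 3, 0, 1, 1, 3, 0, 0]

Sorted: [0, 1, 3, 3, 3, 5, 6, 7, 7, 7]


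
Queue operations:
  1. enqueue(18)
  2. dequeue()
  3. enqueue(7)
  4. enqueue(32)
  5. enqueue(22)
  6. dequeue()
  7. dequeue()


enqueue(18) -> [18]
dequeue()->18, []
enqueue(7) -> [7]
enqueue(32) -> [7, 32]
enqueue(22) -> [7, 32, 22]
dequeue()->7, [32, 22]
dequeue()->32, [22]

Final queue: [22]


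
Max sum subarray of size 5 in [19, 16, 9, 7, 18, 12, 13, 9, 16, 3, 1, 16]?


[0:5]: 69
[1:6]: 62
[2:7]: 59
[3:8]: 59
[4:9]: 68
[5:10]: 53
[6:11]: 42
[7:12]: 45

Max: 69 at [0:5]


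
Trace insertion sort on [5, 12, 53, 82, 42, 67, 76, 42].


Initial: [5, 12, 53, 82, 42, 67, 76, 42]
Insert 12: [5, 12, 53, 82, 42, 67, 76, 42]
Insert 53: [5, 12, 53, 82, 42, 67, 76, 42]
Insert 82: [5, 12, 53, 82, 42, 67, 76, 42]
Insert 42: [5, 12, 42, 53, 82, 67, 76, 42]
Insert 67: [5, 12, 42, 53, 67, 82, 76, 42]
Insert 76: [5, 12, 42, 53, 67, 76, 82, 42]
Insert 42: [5, 12, 42, 42, 53, 67, 76, 82]

Sorted: [5, 12, 42, 42, 53, 67, 76, 82]


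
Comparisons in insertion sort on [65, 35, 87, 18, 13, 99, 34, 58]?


Algorithm: insertion sort
Input: [65, 35, 87, 18, 13, 99, 34, 58]
Sorted: [13, 18, 34, 35, 58, 65, 87, 99]

19


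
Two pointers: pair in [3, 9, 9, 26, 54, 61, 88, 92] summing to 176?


lo=0(3)+hi=7(92)=95
lo=1(9)+hi=7(92)=101
lo=2(9)+hi=7(92)=101
lo=3(26)+hi=7(92)=118
lo=4(54)+hi=7(92)=146
lo=5(61)+hi=7(92)=153
lo=6(88)+hi=7(92)=180

No pair found


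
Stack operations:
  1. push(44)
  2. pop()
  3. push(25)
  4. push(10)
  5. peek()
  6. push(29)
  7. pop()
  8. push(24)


push(44) -> [44]
pop()->44, []
push(25) -> [25]
push(10) -> [25, 10]
peek()->10
push(29) -> [25, 10, 29]
pop()->29, [25, 10]
push(24) -> [25, 10, 24]

Final stack: [25, 10, 24]


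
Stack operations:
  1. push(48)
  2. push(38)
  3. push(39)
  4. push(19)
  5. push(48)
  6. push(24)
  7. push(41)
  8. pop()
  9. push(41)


push(48) -> [48]
push(38) -> [48, 38]
push(39) -> [48, 38, 39]
push(19) -> [48, 38, 39, 19]
push(48) -> [48, 38, 39, 19, 48]
push(24) -> [48, 38, 39, 19, 48, 24]
push(41) -> [48, 38, 39, 19, 48, 24, 41]
pop()->41, [48, 38, 39, 19, 48, 24]
push(41) -> [48, 38, 39, 19, 48, 24, 41]

Final stack: [48, 38, 39, 19, 48, 24, 41]


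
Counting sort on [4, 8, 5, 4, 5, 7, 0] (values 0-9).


Input: [4, 8, 5, 4, 5, 7, 0]
Counts: [1, 0, 0, 0, 2, 2, 0, 1, 1, 0]

Sorted: [0, 4, 4, 5, 5, 7, 8]


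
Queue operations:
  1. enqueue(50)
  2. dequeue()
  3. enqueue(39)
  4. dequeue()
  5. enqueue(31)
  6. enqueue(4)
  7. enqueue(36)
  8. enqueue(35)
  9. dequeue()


enqueue(50) -> [50]
dequeue()->50, []
enqueue(39) -> [39]
dequeue()->39, []
enqueue(31) -> [31]
enqueue(4) -> [31, 4]
enqueue(36) -> [31, 4, 36]
enqueue(35) -> [31, 4, 36, 35]
dequeue()->31, [4, 36, 35]

Final queue: [4, 36, 35]


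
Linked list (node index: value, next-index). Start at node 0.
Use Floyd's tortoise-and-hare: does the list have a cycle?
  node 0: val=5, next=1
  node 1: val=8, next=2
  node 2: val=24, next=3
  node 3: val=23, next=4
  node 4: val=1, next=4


Floyd's tortoise (slow, +1) and hare (fast, +2):
  init: slow=0, fast=0
  step 1: slow=1, fast=2
  step 2: slow=2, fast=4
  step 3: slow=3, fast=4
  step 4: slow=4, fast=4
  slow == fast at node 4: cycle detected

Cycle: yes


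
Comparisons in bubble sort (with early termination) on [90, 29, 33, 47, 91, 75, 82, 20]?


Algorithm: bubble sort (with early termination)
Input: [90, 29, 33, 47, 91, 75, 82, 20]
Sorted: [20, 29, 33, 47, 75, 82, 90, 91]

28


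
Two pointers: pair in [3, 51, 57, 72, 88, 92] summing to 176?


lo=0(3)+hi=5(92)=95
lo=1(51)+hi=5(92)=143
lo=2(57)+hi=5(92)=149
lo=3(72)+hi=5(92)=164
lo=4(88)+hi=5(92)=180

No pair found


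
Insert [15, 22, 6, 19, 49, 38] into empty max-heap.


Insert 15: [15]
Insert 22: [22, 15]
Insert 6: [22, 15, 6]
Insert 19: [22, 19, 6, 15]
Insert 49: [49, 22, 6, 15, 19]
Insert 38: [49, 22, 38, 15, 19, 6]

Final heap: [49, 22, 38, 15, 19, 6]


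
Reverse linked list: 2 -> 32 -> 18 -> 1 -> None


Step 1: curr=2, set curr.next=prev(None) | reversed so far: 2
Step 2: curr=32, set curr.next=prev(2) | reversed so far: 32 -> 2
Step 3: curr=18, set curr.next=prev(32) | reversed so far: 18 -> 32 -> 2
Step 4: curr=1, set curr.next=prev(18) | reversed so far: 1 -> 18 -> 32 -> 2

1 -> 18 -> 32 -> 2 -> None


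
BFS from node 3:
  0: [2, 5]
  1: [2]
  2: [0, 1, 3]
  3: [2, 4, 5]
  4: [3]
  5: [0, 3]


Visit 3, enqueue [2, 4, 5]
Visit 2, enqueue [0, 1]
Visit 4, enqueue []
Visit 5, enqueue []
Visit 0, enqueue []
Visit 1, enqueue []

BFS order: [3, 2, 4, 5, 0, 1]


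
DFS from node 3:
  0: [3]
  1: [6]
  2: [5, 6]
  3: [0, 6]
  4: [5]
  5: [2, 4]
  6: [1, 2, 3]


Visit 3, push [6, 0]
Visit 0, push []
Visit 6, push [2, 1]
Visit 1, push []
Visit 2, push [5]
Visit 5, push [4]
Visit 4, push []

DFS order: [3, 0, 6, 1, 2, 5, 4]


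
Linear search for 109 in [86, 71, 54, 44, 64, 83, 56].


i=0: 86!=109
i=1: 71!=109
i=2: 54!=109
i=3: 44!=109
i=4: 64!=109
i=5: 83!=109
i=6: 56!=109

Not found, 7 comps


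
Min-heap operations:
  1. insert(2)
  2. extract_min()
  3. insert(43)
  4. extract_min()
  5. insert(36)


insert(2) -> [2]
extract_min()->2, []
insert(43) -> [43]
extract_min()->43, []
insert(36) -> [36]

Final heap: [36]


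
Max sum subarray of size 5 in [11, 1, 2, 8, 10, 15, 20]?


[0:5]: 32
[1:6]: 36
[2:7]: 55

Max: 55 at [2:7]


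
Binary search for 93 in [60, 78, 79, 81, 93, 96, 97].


Step 1: lo=0, hi=6, mid=3, val=81
Step 2: lo=4, hi=6, mid=5, val=96
Step 3: lo=4, hi=4, mid=4, val=93

Found at index 4


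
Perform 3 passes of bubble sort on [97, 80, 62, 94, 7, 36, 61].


Initial: [97, 80, 62, 94, 7, 36, 61]
Pass 1: [80, 62, 94, 7, 36, 61, 97] (6 swaps)
Pass 2: [62, 80, 7, 36, 61, 94, 97] (4 swaps)
Pass 3: [62, 7, 36, 61, 80, 94, 97] (3 swaps)

After 3 passes: [62, 7, 36, 61, 80, 94, 97]


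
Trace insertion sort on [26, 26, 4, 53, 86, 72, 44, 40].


Initial: [26, 26, 4, 53, 86, 72, 44, 40]
Insert 26: [26, 26, 4, 53, 86, 72, 44, 40]
Insert 4: [4, 26, 26, 53, 86, 72, 44, 40]
Insert 53: [4, 26, 26, 53, 86, 72, 44, 40]
Insert 86: [4, 26, 26, 53, 86, 72, 44, 40]
Insert 72: [4, 26, 26, 53, 72, 86, 44, 40]
Insert 44: [4, 26, 26, 44, 53, 72, 86, 40]
Insert 40: [4, 26, 26, 40, 44, 53, 72, 86]

Sorted: [4, 26, 26, 40, 44, 53, 72, 86]


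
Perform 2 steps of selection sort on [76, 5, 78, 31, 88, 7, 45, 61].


Initial: [76, 5, 78, 31, 88, 7, 45, 61]
Step 1: min=5 at 1
  Swap: [5, 76, 78, 31, 88, 7, 45, 61]
Step 2: min=7 at 5
  Swap: [5, 7, 78, 31, 88, 76, 45, 61]

After 2 steps: [5, 7, 78, 31, 88, 76, 45, 61]


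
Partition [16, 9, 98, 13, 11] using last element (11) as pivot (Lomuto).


Pivot: 11
  9 <= 11: swap -> [9, 16, 98, 13, 11]
Place pivot at 1: [9, 11, 98, 13, 16]

Partitioned: [9, 11, 98, 13, 16]


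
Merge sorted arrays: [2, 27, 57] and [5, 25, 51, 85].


Take 2 from A
Take 5 from B
Take 25 from B
Take 27 from A
Take 51 from B
Take 57 from A

Merged: [2, 5, 25, 27, 51, 57, 85]


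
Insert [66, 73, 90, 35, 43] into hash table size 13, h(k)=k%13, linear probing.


Insert 66: h=1 -> slot 1
Insert 73: h=8 -> slot 8
Insert 90: h=12 -> slot 12
Insert 35: h=9 -> slot 9
Insert 43: h=4 -> slot 4

Table: [None, 66, None, None, 43, None, None, None, 73, 35, None, None, 90]


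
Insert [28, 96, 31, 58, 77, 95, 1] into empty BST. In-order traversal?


Insert 28: root
Insert 96: R from 28
Insert 31: R from 28 -> L from 96
Insert 58: R from 28 -> L from 96 -> R from 31
Insert 77: R from 28 -> L from 96 -> R from 31 -> R from 58
Insert 95: R from 28 -> L from 96 -> R from 31 -> R from 58 -> R from 77
Insert 1: L from 28

In-order: [1, 28, 31, 58, 77, 95, 96]


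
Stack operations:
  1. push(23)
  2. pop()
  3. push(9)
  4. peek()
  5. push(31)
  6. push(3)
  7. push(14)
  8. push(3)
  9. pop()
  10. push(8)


push(23) -> [23]
pop()->23, []
push(9) -> [9]
peek()->9
push(31) -> [9, 31]
push(3) -> [9, 31, 3]
push(14) -> [9, 31, 3, 14]
push(3) -> [9, 31, 3, 14, 3]
pop()->3, [9, 31, 3, 14]
push(8) -> [9, 31, 3, 14, 8]

Final stack: [9, 31, 3, 14, 8]


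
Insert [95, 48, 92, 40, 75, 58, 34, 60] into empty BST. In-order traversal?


Insert 95: root
Insert 48: L from 95
Insert 92: L from 95 -> R from 48
Insert 40: L from 95 -> L from 48
Insert 75: L from 95 -> R from 48 -> L from 92
Insert 58: L from 95 -> R from 48 -> L from 92 -> L from 75
Insert 34: L from 95 -> L from 48 -> L from 40
Insert 60: L from 95 -> R from 48 -> L from 92 -> L from 75 -> R from 58

In-order: [34, 40, 48, 58, 60, 75, 92, 95]


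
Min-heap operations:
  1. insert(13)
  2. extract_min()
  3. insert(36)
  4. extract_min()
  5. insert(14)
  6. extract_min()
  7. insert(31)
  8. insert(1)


insert(13) -> [13]
extract_min()->13, []
insert(36) -> [36]
extract_min()->36, []
insert(14) -> [14]
extract_min()->14, []
insert(31) -> [31]
insert(1) -> [1, 31]

Final heap: [1, 31]


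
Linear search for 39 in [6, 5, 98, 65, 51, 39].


i=0: 6!=39
i=1: 5!=39
i=2: 98!=39
i=3: 65!=39
i=4: 51!=39
i=5: 39==39 found!

Found at 5, 6 comps


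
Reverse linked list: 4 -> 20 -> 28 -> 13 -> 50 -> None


Step 1: curr=4, set curr.next=prev(None) | reversed so far: 4
Step 2: curr=20, set curr.next=prev(4) | reversed so far: 20 -> 4
Step 3: curr=28, set curr.next=prev(20) | reversed so far: 28 -> 20 -> 4
Step 4: curr=13, set curr.next=prev(28) | reversed so far: 13 -> 28 -> 20 -> 4
Step 5: curr=50, set curr.next=prev(13) | reversed so far: 50 -> 13 -> 28 -> 20 -> 4

50 -> 13 -> 28 -> 20 -> 4 -> None


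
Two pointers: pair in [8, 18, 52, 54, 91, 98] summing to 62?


lo=0(8)+hi=5(98)=106
lo=0(8)+hi=4(91)=99
lo=0(8)+hi=3(54)=62

Yes: 8+54=62


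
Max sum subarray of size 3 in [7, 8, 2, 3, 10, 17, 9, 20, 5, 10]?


[0:3]: 17
[1:4]: 13
[2:5]: 15
[3:6]: 30
[4:7]: 36
[5:8]: 46
[6:9]: 34
[7:10]: 35

Max: 46 at [5:8]


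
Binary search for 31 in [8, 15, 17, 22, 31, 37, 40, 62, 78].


Step 1: lo=0, hi=8, mid=4, val=31

Found at index 4


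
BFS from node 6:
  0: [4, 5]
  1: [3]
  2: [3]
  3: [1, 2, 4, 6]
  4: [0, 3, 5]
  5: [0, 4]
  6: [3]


Visit 6, enqueue [3]
Visit 3, enqueue [1, 2, 4]
Visit 1, enqueue []
Visit 2, enqueue []
Visit 4, enqueue [0, 5]
Visit 0, enqueue []
Visit 5, enqueue []

BFS order: [6, 3, 1, 2, 4, 0, 5]


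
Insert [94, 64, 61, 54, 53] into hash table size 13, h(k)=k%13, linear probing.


Insert 94: h=3 -> slot 3
Insert 64: h=12 -> slot 12
Insert 61: h=9 -> slot 9
Insert 54: h=2 -> slot 2
Insert 53: h=1 -> slot 1

Table: [None, 53, 54, 94, None, None, None, None, None, 61, None, None, 64]


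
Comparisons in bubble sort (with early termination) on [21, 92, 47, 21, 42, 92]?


Algorithm: bubble sort (with early termination)
Input: [21, 92, 47, 21, 42, 92]
Sorted: [21, 21, 42, 47, 92, 92]

12


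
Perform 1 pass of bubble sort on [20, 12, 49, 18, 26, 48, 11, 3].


Initial: [20, 12, 49, 18, 26, 48, 11, 3]
Pass 1: [12, 20, 18, 26, 48, 11, 3, 49] (6 swaps)

After 1 pass: [12, 20, 18, 26, 48, 11, 3, 49]


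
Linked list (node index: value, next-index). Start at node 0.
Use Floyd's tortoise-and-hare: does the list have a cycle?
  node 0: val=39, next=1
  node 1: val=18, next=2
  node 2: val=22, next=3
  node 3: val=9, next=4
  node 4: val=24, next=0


Floyd's tortoise (slow, +1) and hare (fast, +2):
  init: slow=0, fast=0
  step 1: slow=1, fast=2
  step 2: slow=2, fast=4
  step 3: slow=3, fast=1
  step 4: slow=4, fast=3
  step 5: slow=0, fast=0
  slow == fast at node 0: cycle detected

Cycle: yes


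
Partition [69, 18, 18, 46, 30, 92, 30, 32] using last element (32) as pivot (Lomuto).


Pivot: 32
  18 <= 32: swap -> [18, 69, 18, 46, 30, 92, 30, 32]
  18 <= 32: swap -> [18, 18, 69, 46, 30, 92, 30, 32]
  30 <= 32: swap -> [18, 18, 30, 46, 69, 92, 30, 32]
  30 <= 32: swap -> [18, 18, 30, 30, 69, 92, 46, 32]
Place pivot at 4: [18, 18, 30, 30, 32, 92, 46, 69]

Partitioned: [18, 18, 30, 30, 32, 92, 46, 69]


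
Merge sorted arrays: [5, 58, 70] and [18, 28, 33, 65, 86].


Take 5 from A
Take 18 from B
Take 28 from B
Take 33 from B
Take 58 from A
Take 65 from B
Take 70 from A

Merged: [5, 18, 28, 33, 58, 65, 70, 86]


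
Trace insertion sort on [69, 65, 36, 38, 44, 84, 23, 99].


Initial: [69, 65, 36, 38, 44, 84, 23, 99]
Insert 65: [65, 69, 36, 38, 44, 84, 23, 99]
Insert 36: [36, 65, 69, 38, 44, 84, 23, 99]
Insert 38: [36, 38, 65, 69, 44, 84, 23, 99]
Insert 44: [36, 38, 44, 65, 69, 84, 23, 99]
Insert 84: [36, 38, 44, 65, 69, 84, 23, 99]
Insert 23: [23, 36, 38, 44, 65, 69, 84, 99]
Insert 99: [23, 36, 38, 44, 65, 69, 84, 99]

Sorted: [23, 36, 38, 44, 65, 69, 84, 99]


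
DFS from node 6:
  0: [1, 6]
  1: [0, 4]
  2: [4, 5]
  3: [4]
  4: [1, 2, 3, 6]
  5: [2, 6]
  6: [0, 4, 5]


Visit 6, push [5, 4, 0]
Visit 0, push [1]
Visit 1, push [4]
Visit 4, push [3, 2]
Visit 2, push [5]
Visit 5, push []
Visit 3, push []

DFS order: [6, 0, 1, 4, 2, 5, 3]


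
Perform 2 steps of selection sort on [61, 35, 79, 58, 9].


Initial: [61, 35, 79, 58, 9]
Step 1: min=9 at 4
  Swap: [9, 35, 79, 58, 61]
Step 2: min=35 at 1
  Swap: [9, 35, 79, 58, 61]

After 2 steps: [9, 35, 79, 58, 61]


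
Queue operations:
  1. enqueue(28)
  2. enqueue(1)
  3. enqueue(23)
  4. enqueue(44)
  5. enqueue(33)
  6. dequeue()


enqueue(28) -> [28]
enqueue(1) -> [28, 1]
enqueue(23) -> [28, 1, 23]
enqueue(44) -> [28, 1, 23, 44]
enqueue(33) -> [28, 1, 23, 44, 33]
dequeue()->28, [1, 23, 44, 33]

Final queue: [1, 23, 44, 33]


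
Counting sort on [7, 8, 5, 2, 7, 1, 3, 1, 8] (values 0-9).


Input: [7, 8, 5, 2, 7, 1, 3, 1, 8]
Counts: [0, 2, 1, 1, 0, 1, 0, 2, 2, 0]

Sorted: [1, 1, 2, 3, 5, 7, 7, 8, 8]


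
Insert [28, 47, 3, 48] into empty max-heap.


Insert 28: [28]
Insert 47: [47, 28]
Insert 3: [47, 28, 3]
Insert 48: [48, 47, 3, 28]

Final heap: [48, 47, 3, 28]


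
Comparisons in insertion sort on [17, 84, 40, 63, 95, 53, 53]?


Algorithm: insertion sort
Input: [17, 84, 40, 63, 95, 53, 53]
Sorted: [17, 40, 53, 53, 63, 84, 95]

14


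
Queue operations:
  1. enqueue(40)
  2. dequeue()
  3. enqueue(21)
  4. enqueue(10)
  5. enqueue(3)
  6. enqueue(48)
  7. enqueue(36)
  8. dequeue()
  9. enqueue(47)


enqueue(40) -> [40]
dequeue()->40, []
enqueue(21) -> [21]
enqueue(10) -> [21, 10]
enqueue(3) -> [21, 10, 3]
enqueue(48) -> [21, 10, 3, 48]
enqueue(36) -> [21, 10, 3, 48, 36]
dequeue()->21, [10, 3, 48, 36]
enqueue(47) -> [10, 3, 48, 36, 47]

Final queue: [10, 3, 48, 36, 47]


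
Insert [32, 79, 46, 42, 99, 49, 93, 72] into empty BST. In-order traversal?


Insert 32: root
Insert 79: R from 32
Insert 46: R from 32 -> L from 79
Insert 42: R from 32 -> L from 79 -> L from 46
Insert 99: R from 32 -> R from 79
Insert 49: R from 32 -> L from 79 -> R from 46
Insert 93: R from 32 -> R from 79 -> L from 99
Insert 72: R from 32 -> L from 79 -> R from 46 -> R from 49

In-order: [32, 42, 46, 49, 72, 79, 93, 99]


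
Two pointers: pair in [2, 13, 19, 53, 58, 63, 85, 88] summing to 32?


lo=0(2)+hi=7(88)=90
lo=0(2)+hi=6(85)=87
lo=0(2)+hi=5(63)=65
lo=0(2)+hi=4(58)=60
lo=0(2)+hi=3(53)=55
lo=0(2)+hi=2(19)=21
lo=1(13)+hi=2(19)=32

Yes: 13+19=32


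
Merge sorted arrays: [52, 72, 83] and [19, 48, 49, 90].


Take 19 from B
Take 48 from B
Take 49 from B
Take 52 from A
Take 72 from A
Take 83 from A

Merged: [19, 48, 49, 52, 72, 83, 90]


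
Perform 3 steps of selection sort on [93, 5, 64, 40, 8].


Initial: [93, 5, 64, 40, 8]
Step 1: min=5 at 1
  Swap: [5, 93, 64, 40, 8]
Step 2: min=8 at 4
  Swap: [5, 8, 64, 40, 93]
Step 3: min=40 at 3
  Swap: [5, 8, 40, 64, 93]

After 3 steps: [5, 8, 40, 64, 93]


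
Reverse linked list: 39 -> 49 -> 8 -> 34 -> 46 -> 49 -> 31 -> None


Step 1: curr=39, set curr.next=prev(None) | reversed so far: 39
Step 2: curr=49, set curr.next=prev(39) | reversed so far: 49 -> 39
Step 3: curr=8, set curr.next=prev(49) | reversed so far: 8 -> 49 -> 39
Step 4: curr=34, set curr.next=prev(8) | reversed so far: 34 -> 8 -> 49 -> 39
Step 5: curr=46, set curr.next=prev(34) | reversed so far: 46 -> 34 -> 8 -> 49 -> 39
Step 6: curr=49, set curr.next=prev(46) | reversed so far: 49 -> 46 -> 34 -> 8 -> 49 -> 39
Step 7: curr=31, set curr.next=prev(49) | reversed so far: 31 -> 49 -> 46 -> 34 -> 8 -> 49 -> 39

31 -> 49 -> 46 -> 34 -> 8 -> 49 -> 39 -> None


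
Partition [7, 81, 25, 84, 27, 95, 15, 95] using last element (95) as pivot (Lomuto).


Pivot: 95
  7 <= 95: advance i (no swap)
  81 <= 95: advance i (no swap)
  25 <= 95: advance i (no swap)
  84 <= 95: advance i (no swap)
  27 <= 95: advance i (no swap)
  95 <= 95: advance i (no swap)
  15 <= 95: advance i (no swap)
Place pivot at 7: [7, 81, 25, 84, 27, 95, 15, 95]

Partitioned: [7, 81, 25, 84, 27, 95, 15, 95]


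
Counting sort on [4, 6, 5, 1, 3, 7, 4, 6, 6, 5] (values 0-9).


Input: [4, 6, 5, 1, 3, 7, 4, 6, 6, 5]
Counts: [0, 1, 0, 1, 2, 2, 3, 1, 0, 0]

Sorted: [1, 3, 4, 4, 5, 5, 6, 6, 6, 7]


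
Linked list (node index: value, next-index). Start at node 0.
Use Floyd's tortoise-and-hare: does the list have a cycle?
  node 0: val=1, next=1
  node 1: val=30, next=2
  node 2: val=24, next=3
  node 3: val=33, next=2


Floyd's tortoise (slow, +1) and hare (fast, +2):
  init: slow=0, fast=0
  step 1: slow=1, fast=2
  step 2: slow=2, fast=2
  slow == fast at node 2: cycle detected

Cycle: yes


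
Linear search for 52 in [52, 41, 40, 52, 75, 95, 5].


i=0: 52==52 found!

Found at 0, 1 comps


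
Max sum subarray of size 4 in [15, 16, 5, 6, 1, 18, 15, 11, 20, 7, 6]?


[0:4]: 42
[1:5]: 28
[2:6]: 30
[3:7]: 40
[4:8]: 45
[5:9]: 64
[6:10]: 53
[7:11]: 44

Max: 64 at [5:9]


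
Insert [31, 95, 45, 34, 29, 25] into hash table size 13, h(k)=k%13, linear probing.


Insert 31: h=5 -> slot 5
Insert 95: h=4 -> slot 4
Insert 45: h=6 -> slot 6
Insert 34: h=8 -> slot 8
Insert 29: h=3 -> slot 3
Insert 25: h=12 -> slot 12

Table: [None, None, None, 29, 95, 31, 45, None, 34, None, None, None, 25]


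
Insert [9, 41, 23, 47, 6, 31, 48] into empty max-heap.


Insert 9: [9]
Insert 41: [41, 9]
Insert 23: [41, 9, 23]
Insert 47: [47, 41, 23, 9]
Insert 6: [47, 41, 23, 9, 6]
Insert 31: [47, 41, 31, 9, 6, 23]
Insert 48: [48, 41, 47, 9, 6, 23, 31]

Final heap: [48, 41, 47, 9, 6, 23, 31]


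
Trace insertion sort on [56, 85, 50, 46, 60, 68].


Initial: [56, 85, 50, 46, 60, 68]
Insert 85: [56, 85, 50, 46, 60, 68]
Insert 50: [50, 56, 85, 46, 60, 68]
Insert 46: [46, 50, 56, 85, 60, 68]
Insert 60: [46, 50, 56, 60, 85, 68]
Insert 68: [46, 50, 56, 60, 68, 85]

Sorted: [46, 50, 56, 60, 68, 85]
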